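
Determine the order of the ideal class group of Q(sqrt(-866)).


K = Q(sqrt(-866)). d mod 4 = 2, so D = disc(K) = 4d = -3464
h(K) equals the number of primitive reduced positive-definite forms (a, b, c) = a*x^2 + b*x*y + c*y^2 with b^2 - 4ac = D,
where reduced means |b| <= a <= c, with b >= 0 whenever |b| = a or a = c, and primitive means gcd(a, b, c) = 1.
Reduced forces 3a^2 <= |D| = 3464, so 1 <= a <= 33; b must have the parity of D, and c = (b^2 - D)/(4a) must be an integer >= a.
Enumerate a = 1..33, b in [-a, a]:
  a=1: (1, 0, 866)  [1]
  a=2: (2, 0, 433)  [1]
  a=3: (3, -2, 289), (3, 2, 289)  [2]
  a=4: none
  a=5: (5, -4, 174), (5, 4, 174)  [2]
  a=6: (6, -4, 145), (6, 4, 145)  [2]
  a=7: (7, -6, 125), (7, 6, 125)  [2]
  a=8: none
  a=9: (9, -8, 98), (9, 8, 98)  [2]
  a=10: (10, -4, 87), (10, 4, 87)  [2]
  a=11: (11, -10, 81), (11, 10, 81)  [2]
  a=12..13: none
  a=14: (14, -8, 63), (14, 8, 63)  [2]
  a=15: (15, -14, 61), (15, -4, 58), (15, 4, 58), (15, 14, 61)  [4]
  a=16: none
  a=17: (17, -2, 51), (17, 2, 51)  [2]
  a=18: (18, -8, 49), (18, 8, 49)  [2]
  a=19..20: none
  a=21: (21, -20, 46), (21, -8, 42), (21, 8, 42), (21, 20, 46)  [4]
  a=22: (22, -12, 41), (22, 12, 41)  [2]
  a=23: (23, -20, 42), (23, 20, 42)  [2]
  a=24: none
  a=25: (25, -6, 35), (25, 6, 35)  [2]
  a=26: none
  a=27: (27, -10, 33), (27, 10, 33)  [2]
  a=28: none
  a=29: (29, -4, 30), (29, 4, 30)  [2]
  a=30: (30, -16, 31), (30, 16, 31)  [2]
  a=31..32: none
  a=33: (33, -32, 34), (33, 32, 34)  [2]
Total reduced forms: 1 + 1 + 2 + 2 + 2 + 2 + 2 + 2 + 2 + 2 + 4 + 2 + 2 + 4 + 2 + 2 + 2 + 2 + 2 + 2 + 2 = 44
h = 44

44


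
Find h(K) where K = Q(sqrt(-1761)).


K = Q(sqrt(-1761)). d mod 4 = 3, so D = disc(K) = 4d = -7044
h(K) equals the number of primitive reduced positive-definite forms (a, b, c) = a*x^2 + b*x*y + c*y^2 with b^2 - 4ac = D,
where reduced means |b| <= a <= c, with b >= 0 whenever |b| = a or a = c, and primitive means gcd(a, b, c) = 1.
Reduced forces 3a^2 <= |D| = 7044, so 1 <= a <= 48; b must have the parity of D, and c = (b^2 - D)/(4a) must be an integer >= a.
Enumerate a = 1..48, b in [-a, a]:
  a=1: (1, 0, 1761)  [1]
  a=2: (2, 2, 881)  [1]
  a=3: (3, 0, 587)  [1]
  a=4: none
  a=5: (5, -4, 353), (5, 4, 353)  [2]
  a=6: (6, 6, 295)  [1]
  a=7..9: none
  a=10: (10, -6, 177), (10, 6, 177)  [2]
  a=11..14: none
  a=15: (15, -6, 118), (15, 6, 118)  [2]
  a=16..18: none
  a=19: (19, -10, 94), (19, 10, 94)  [2]
  a=20..24: none
  a=25: (25, -16, 73), (25, 16, 73)  [2]
  a=26..29: none
  a=30: (30, -6, 59), (30, 6, 59)  [2]
  a=31..37: none
  a=38: (38, -10, 47), (38, 10, 47)  [2]
  a=39..40: none
  a=41: (41, -34, 50), (41, 34, 50)  [2]
  a=42..48: none
Total reduced forms: 1 + 1 + 1 + 2 + 1 + 2 + 2 + 2 + 2 + 2 + 2 + 2 = 20
h = 20

20


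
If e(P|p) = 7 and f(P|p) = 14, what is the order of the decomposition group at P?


|D_P| = e * f
= 7 * 14
= 98

98


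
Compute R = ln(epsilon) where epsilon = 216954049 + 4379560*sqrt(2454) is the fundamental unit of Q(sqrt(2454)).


epsilon = 216954049 + 4379560*sqrt(2454)
= 4.3391e+08
R = ln(4.3391e+08)
= 19.8883

19.8883


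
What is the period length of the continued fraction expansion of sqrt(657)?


Run the CF algorithm for sqrt(657).
a_0 = floor(sqrt(657)) = 25; set m_0=0, q_0=1.
Recurrence: m' = q*a - m,  q' = (d - m'^2)/q,  a' = floor((a_0 + m')/q').
  step 1: m=25, q=32, a=1
  step 2: m=7, q=19, a=1
  step 3: m=12, q=27, a=1
  step 4: m=15, q=16, a=2
  step 5: m=17, q=23, a=1
  step 6: m=6, q=27, a=1
  step 7: m=21, q=8, a=5
  step 8: m=19, q=37, a=1
  step 9: m=18, q=9, a=4
  step 10: m=18, q=37, a=1
  step 11: m=19, q=8, a=5
  step 12: m=21, q=27, a=1
  step 13: m=6, q=23, a=1
  step 14: m=17, q=16, a=2
  step 15: m=15, q=27, a=1
  step 16: m=12, q=19, a=1
  step 17: m=7, q=32, a=1
  step 18: m=25, q=1, a=50
a_18 = 2*a_0 = 50, so the period closes here.
sqrt(657) = [25; 1, 1, 1, 2, 1, 1, 5, 1, 4, 1, 5, 1, 1, 2, 1, 1, 1, 50]
Period length = 18

18


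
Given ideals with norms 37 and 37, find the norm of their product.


N(IJ) = N(I) * N(J)
= 37 * 37
= 1369

1369


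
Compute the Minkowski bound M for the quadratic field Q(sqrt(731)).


d = 731, d mod 4 = 3, so disc(K) = 4d = 2924; |disc(K)| = 2924
Real quadratic field, so n = 2, s = r2 = 0, r1 = 2
M = (n!/n^n) * (4/pi)^s * sqrt(|disc(K)|) = (2!/2^2) * (4/pi)^0 * sqrt(2924)
= 0.5 * 1.000000 * 54.074023
= 27.0370

27.0370


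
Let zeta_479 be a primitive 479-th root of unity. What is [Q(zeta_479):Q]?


The degree equals Euler's totient phi(479).
479 = 479
phi(479) = 478

478


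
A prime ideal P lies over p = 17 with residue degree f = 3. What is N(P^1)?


N(P^a) = p^(a*f)
= 17^(1*3)
= 17^3
= 4913

4913


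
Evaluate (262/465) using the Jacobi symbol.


Compute (262/465) via quadratic reciprocity:
  pull out 2: (2/465) = +1  (since 465 mod 8 = 1)
  reciprocity: (131/465) -> +(465/131)
  reduce: (72/131)
  pull out 2: (2/131) = -1  (since 131 mod 8 = 3)
  pull out 2: (2/131) = -1  (since 131 mod 8 = 3)
  pull out 2: (2/131) = -1  (since 131 mod 8 = 3)
  reciprocity: (9/131) -> +(131/9)
  reduce: (5/9)
  reciprocity: (5/9) -> +(9/5)
  reduce: (4/5)
  pull out 2: (2/5) = -1  (since 5 mod 8 = 5)
  pull out 2: (2/5) = -1  (since 5 mod 8 = 5)
  (1/5) = 1
Product of signs = -1

-1


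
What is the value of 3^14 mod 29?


p = 29 is prime and the exponent is (p-1)/2 = 14, so by Euler's criterion 3^14 = (3/29) = +1 or -1 mod 29.
Compute by square-and-multiply:
  14 = 8 + 4 + 2 (binary 1110)
  Repeated squaring mod 29: 3^1 = 3, 3^2 = 9, 3^4 = 23, 3^8 = 7
  3^14 = 3^8 * 3^4 * 3^2 = 7 * 23 * 9 mod 29
    7 * 23 = 161 = 16 mod 29
    16 * 9 = 144 = 28 mod 29
  3^14 = 28 mod 29
Result 28 = p - 1 = -1 mod 29: 3 is a quadratic non-residue mod 29. As a residue in [0, p-1] the value is 28.
3^14 mod 29 = 28

28


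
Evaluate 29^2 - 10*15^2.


x^2 - d*y^2
= 29^2 - 10*15^2
= 841 - 2250
= -1409

-1409


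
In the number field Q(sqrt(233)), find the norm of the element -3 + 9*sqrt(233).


N(a + b*sqrt(d)) = a^2 - d*b^2
= (-3)^2 - (233)*(9)^2
= 9 - 18873
= -18864

-18864


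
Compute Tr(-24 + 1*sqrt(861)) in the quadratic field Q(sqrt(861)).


Tr(a + b*sqrt(d)) = (a + b*sqrt(d)) + (a - b*sqrt(d)) = 2a
= 2 * (-24)
= -48

-48


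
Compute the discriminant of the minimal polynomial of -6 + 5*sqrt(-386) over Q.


The element -6 + 5*sqrt(-386) has minimal polynomial:
x^2 + 12*x + 9686
Discriminant = (12)^2 - 4*(9686)
= 144 - 38744
= -38600

-38600


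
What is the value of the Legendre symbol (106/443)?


p = 443 is prime, so compute (106/443) with the reciprocity algorithm (Jacobi-symbol steps: pull out 2s via (2/n), flip via reciprocity, reduce):
  pull out 2: (2/443) = -1  (since 443 mod 8 = 3)
  reciprocity: (53/443) -> +(443/53)
  reduce: (19/53)
  reciprocity: (19/53) -> +(53/19)
  reduce: (15/19)
  reciprocity: (15/19) -> -(19/15)
  reduce: (4/15)
  pull out 2: (2/15) = +1  (since 15 mod 8 = 7)
  pull out 2: (2/15) = +1  (since 15 mod 8 = 7)
  (1/15) = 1
Product of signs = 1
(106/443) = 1

1


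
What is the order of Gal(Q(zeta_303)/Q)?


|Gal(Q(zeta_303)/Q)| = phi(303)
= 200

200


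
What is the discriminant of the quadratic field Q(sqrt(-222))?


For K = Q(sqrt(d)) with d squarefree: disc(K) = d if d = 1 mod 4, and disc(K) = 4d if d = 2 or 3 mod 4.
Here d = -222, and d mod 4 = 2.
d = 2 mod 4, not 1 (O_K = Z[sqrt(d)]), so disc(K) = 4d = 4 * (-222) = -888

-888


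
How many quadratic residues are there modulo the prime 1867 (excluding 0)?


For prime p, the number of non-zero quadratic residues is (p-1)/2.
= (1867-1)/2
= 933

933


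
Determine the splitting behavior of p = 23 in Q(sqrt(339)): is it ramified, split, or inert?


K = Q(sqrt(339)). Since d mod 4 = 3, disc(K) = 1356.
Check p | disc: 1356 mod 23 = 22.
p does not divide disc. Compute Legendre symbol (d/p):
17^((23-1)/2) mod 23 = -1
(d/p) = -1, so p is inert: (p) stays prime with e=1, f=2, g=1.
Therefore p is inert.

inert


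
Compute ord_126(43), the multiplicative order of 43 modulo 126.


We want ord_126(43), the smallest k >= 1 with 43^k = 1 mod 126.
n = 126 = 2 * 3^2 * 7, phi(126) = 36; the order divides phi(n).
Divisors of 36: 1, 2, 3, 4, 6, 9, 12, 18, 36
Repeated squaring mod 126: 43^1 = 43, 43^2 = 85, 43^4 = 43, 43^8 = 85, 43^16 = 43, 43^32 = 85
Test divisors in increasing order:
  k=1: 43^1 = 43 mod 126
  k=2: 43^2 = 85 mod 126
  k=3: 43^3 = 85 * 43 = 1 mod 126  <- first divisor giving 1
Order = 3

3


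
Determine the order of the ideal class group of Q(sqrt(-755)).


K = Q(sqrt(-755)). d mod 4 = 1, so D = disc(K) = d = -755
h(K) equals the number of primitive reduced positive-definite forms (a, b, c) = a*x^2 + b*x*y + c*y^2 with b^2 - 4ac = D,
where reduced means |b| <= a <= c, with b >= 0 whenever |b| = a or a = c, and primitive means gcd(a, b, c) = 1.
Reduced forces 3a^2 <= |D| = 755, so 1 <= a <= 15; b must have the parity of D, and c = (b^2 - D)/(4a) must be an integer >= a.
Enumerate a = 1..15, b in [-a, a]:
  a=1: (1, 1, 189)  [1]
  a=2: none
  a=3: (3, -1, 63), (3, 1, 63)  [2]
  a=4: none
  a=5: (5, 5, 39)  [1]
  a=6: none
  a=7: (7, -1, 27), (7, 1, 27)  [2]
  a=8: none
  a=9: (9, -1, 21), (9, 1, 21)  [2]
  a=10: none
  a=11: (11, -9, 19), (11, 9, 19)  [2]
  a=12: none
  a=13: (13, -5, 15), (13, 5, 15)  [2]
  a=14..15: none
Total reduced forms: 1 + 2 + 1 + 2 + 2 + 2 + 2 = 12
h = 12

12


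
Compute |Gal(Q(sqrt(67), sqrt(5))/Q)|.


The 2 square roots of distinct primes are multiplicatively independent over Q,
so [K:Q] = 2^2 and Gal(K/Q) is isomorphic to (Z/2Z)^2.
|Gal| = 2^2 = 4

4


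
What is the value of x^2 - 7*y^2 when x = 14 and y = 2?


x^2 - d*y^2
= 14^2 - 7*2^2
= 196 - 28
= 168

168


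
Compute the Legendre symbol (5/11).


p = 11 is prime, so compute (5/11) with the reciprocity algorithm (Jacobi-symbol steps: pull out 2s via (2/n), flip via reciprocity, reduce):
  reciprocity: (5/11) -> +(11/5)
  reduce: (1/5)
  (1/5) = 1
Product of signs = 1
(5/11) = 1

1


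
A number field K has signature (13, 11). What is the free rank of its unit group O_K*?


By Dirichlet's unit theorem:
rank = r1 + r2 - 1
= 13 + 11 - 1
= 23

23


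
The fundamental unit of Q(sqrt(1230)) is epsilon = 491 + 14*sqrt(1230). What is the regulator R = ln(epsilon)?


epsilon = 491 + 14*sqrt(1230)
= 981.9990
R = ln(981.9990)
= 6.8896

6.8896


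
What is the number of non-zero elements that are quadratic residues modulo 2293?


For prime p, the number of non-zero quadratic residues is (p-1)/2.
= (2293-1)/2
= 1146

1146


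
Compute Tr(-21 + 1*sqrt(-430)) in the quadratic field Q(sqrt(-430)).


Tr(a + b*sqrt(d)) = (a + b*sqrt(d)) + (a - b*sqrt(d)) = 2a
= 2 * (-21)
= -42

-42


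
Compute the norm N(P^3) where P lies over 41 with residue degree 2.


N(P^a) = p^(a*f)
= 41^(3*2)
= 41^6
= 4750104241

4750104241


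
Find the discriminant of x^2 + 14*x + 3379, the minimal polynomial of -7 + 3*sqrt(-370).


The element -7 + 3*sqrt(-370) has minimal polynomial:
x^2 + 14*x + 3379
Discriminant = (14)^2 - 4*(3379)
= 196 - 13516
= -13320

-13320


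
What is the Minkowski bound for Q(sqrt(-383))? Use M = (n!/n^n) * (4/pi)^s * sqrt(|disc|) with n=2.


d = -383, d mod 4 = 1, so disc(K) = d = -383; |disc(K)| = 383
Imaginary quadratic field, so n = 2, s = r2 = 1, r1 = 0
M = (n!/n^n) * (4/pi)^s * sqrt(|disc(K)|) = (2!/2^2) * (4/pi)^1 * sqrt(383)
= 0.5 * 1.273240 * 19.570386
= 12.4589

12.4589


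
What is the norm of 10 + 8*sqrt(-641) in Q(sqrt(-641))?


N(a + b*sqrt(d)) = a^2 - d*b^2
= (10)^2 - (-641)*(8)^2
= 100 + 41024
= 41124

41124


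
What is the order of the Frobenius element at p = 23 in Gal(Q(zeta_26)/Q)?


The Frobenius at p in Gal(Q(zeta_n)/Q) = (Z/nZ)* is the class of p, so its order is ord_26(23), the smallest k >= 1 with 23^k = 1 mod 26.
n = 26 = 2 * 13, phi(26) = 12; the order divides phi(n).
Divisors of 12: 1, 2, 3, 4, 6, 12
Repeated squaring mod 26: 23^1 = 23, 23^2 = 9, 23^4 = 3, 23^8 = 9
Test divisors in increasing order:
  k=1: 23^1 = 23 mod 26
  k=2: 23^2 = 9 mod 26
  k=3: 23^3 = 9 * 23 = 25 mod 26
  k=4: 23^4 = 3 mod 26
  k=6: 23^6 = 3 * 9 = 1 mod 26  <- first divisor giving 1
Order = 6

6


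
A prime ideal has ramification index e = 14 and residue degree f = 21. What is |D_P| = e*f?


|D_P| = e * f
= 14 * 21
= 294

294


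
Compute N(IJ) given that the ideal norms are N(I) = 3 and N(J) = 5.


N(IJ) = N(I) * N(J)
= 3 * 5
= 15

15


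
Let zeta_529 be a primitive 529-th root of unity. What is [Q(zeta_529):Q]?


The degree equals Euler's totient phi(529).
529 = 23^2
phi(529) = 506

506


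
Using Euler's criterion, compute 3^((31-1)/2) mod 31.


p = 31 is prime and the exponent is (p-1)/2 = 15, so by Euler's criterion 3^15 = (3/31) = +1 or -1 mod 31.
Compute by square-and-multiply:
  15 = 8 + 4 + 2 + 1 (binary 1111)
  Repeated squaring mod 31: 3^1 = 3, 3^2 = 9, 3^4 = 19, 3^8 = 20
  3^15 = 3^8 * 3^4 * 3^2 * 3^1 = 20 * 19 * 9 * 3 mod 31
    20 * 19 = 380 = 8 mod 31
    8 * 9 = 72 = 10 mod 31
    10 * 3 = 30 = 30 mod 31
  3^15 = 30 mod 31
Result 30 = p - 1 = -1 mod 31: 3 is a quadratic non-residue mod 31. As a residue in [0, p-1] the value is 30.
3^15 mod 31 = 30

30


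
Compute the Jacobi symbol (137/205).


Compute (137/205) via quadratic reciprocity:
  reciprocity: (137/205) -> +(205/137)
  reduce: (68/137)
  pull out 2: (2/137) = +1  (since 137 mod 8 = 1)
  pull out 2: (2/137) = +1  (since 137 mod 8 = 1)
  reciprocity: (17/137) -> +(137/17)
  reduce: (1/17)
  (1/17) = 1
Product of signs = 1

1


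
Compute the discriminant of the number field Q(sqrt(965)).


For K = Q(sqrt(d)) with d squarefree: disc(K) = d if d = 1 mod 4, and disc(K) = 4d if d = 2 or 3 mod 4.
Here d = 965, and d mod 4 = 1.
d = 1 mod 4 (O_K = Z[(1+sqrt(d))/2]), so disc(K) = d = 965

965


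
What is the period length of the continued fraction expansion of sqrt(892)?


Run the CF algorithm for sqrt(892).
a_0 = floor(sqrt(892)) = 29; set m_0=0, q_0=1.
Recurrence: m' = q*a - m,  q' = (d - m'^2)/q,  a' = floor((a_0 + m')/q').
  step 1: m=29, q=51, a=1
  step 2: m=22, q=8, a=6
  step 3: m=26, q=27, a=2
  step 4: m=28, q=4, a=14
  step 5: m=28, q=27, a=2
  step 6: m=26, q=8, a=6
  step 7: m=22, q=51, a=1
  step 8: m=29, q=1, a=58
a_8 = 2*a_0 = 58, so the period closes here.
sqrt(892) = [29; 1, 6, 2, 14, 2, 6, 1, 58]
Period length = 8

8


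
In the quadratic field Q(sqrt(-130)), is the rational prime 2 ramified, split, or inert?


K = Q(sqrt(-130)). Since d mod 4 = 2, disc(K) = -520.
Check p | disc: -520 mod 2 = 0.
p divides disc, so p ramifies: (p) = P^2 with e=2, f=1, g=1.
Therefore p is ramified.

ramified


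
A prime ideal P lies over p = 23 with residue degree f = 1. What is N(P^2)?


N(P^a) = p^(a*f)
= 23^(2*1)
= 23^2
= 529

529


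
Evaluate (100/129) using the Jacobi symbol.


Compute (100/129) via quadratic reciprocity:
  pull out 2: (2/129) = +1  (since 129 mod 8 = 1)
  pull out 2: (2/129) = +1  (since 129 mod 8 = 1)
  reciprocity: (25/129) -> +(129/25)
  reduce: (4/25)
  pull out 2: (2/25) = +1  (since 25 mod 8 = 1)
  pull out 2: (2/25) = +1  (since 25 mod 8 = 1)
  (1/25) = 1
Product of signs = 1

1


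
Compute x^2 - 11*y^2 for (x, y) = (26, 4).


x^2 - d*y^2
= 26^2 - 11*4^2
= 676 - 176
= 500

500


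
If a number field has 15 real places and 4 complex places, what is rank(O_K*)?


By Dirichlet's unit theorem:
rank = r1 + r2 - 1
= 15 + 4 - 1
= 18

18


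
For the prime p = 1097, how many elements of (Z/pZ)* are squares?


For prime p, the number of non-zero quadratic residues is (p-1)/2.
= (1097-1)/2
= 548

548


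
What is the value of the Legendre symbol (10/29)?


p = 29 is prime, so compute (10/29) with the reciprocity algorithm (Jacobi-symbol steps: pull out 2s via (2/n), flip via reciprocity, reduce):
  pull out 2: (2/29) = -1  (since 29 mod 8 = 5)
  reciprocity: (5/29) -> +(29/5)
  reduce: (4/5)
  pull out 2: (2/5) = -1  (since 5 mod 8 = 5)
  pull out 2: (2/5) = -1  (since 5 mod 8 = 5)
  (1/5) = 1
Product of signs = -1
(10/29) = -1

-1


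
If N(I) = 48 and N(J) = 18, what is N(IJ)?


N(IJ) = N(I) * N(J)
= 48 * 18
= 864

864


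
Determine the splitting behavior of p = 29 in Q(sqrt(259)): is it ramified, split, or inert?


K = Q(sqrt(259)). Since d mod 4 = 3, disc(K) = 1036.
Check p | disc: 1036 mod 29 = 21.
p does not divide disc. Compute Legendre symbol (d/p):
27^((29-1)/2) mod 29 = -1
(d/p) = -1, so p is inert: (p) stays prime with e=1, f=2, g=1.
Therefore p is inert.

inert


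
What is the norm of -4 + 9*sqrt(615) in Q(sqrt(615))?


N(a + b*sqrt(d)) = a^2 - d*b^2
= (-4)^2 - (615)*(9)^2
= 16 - 49815
= -49799

-49799


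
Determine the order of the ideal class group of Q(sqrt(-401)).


K = Q(sqrt(-401)). d mod 4 = 3, so D = disc(K) = 4d = -1604
h(K) equals the number of primitive reduced positive-definite forms (a, b, c) = a*x^2 + b*x*y + c*y^2 with b^2 - 4ac = D,
where reduced means |b| <= a <= c, with b >= 0 whenever |b| = a or a = c, and primitive means gcd(a, b, c) = 1.
Reduced forces 3a^2 <= |D| = 1604, so 1 <= a <= 23; b must have the parity of D, and c = (b^2 - D)/(4a) must be an integer >= a.
Enumerate a = 1..23, b in [-a, a]:
  a=1: (1, 0, 401)  [1]
  a=2: (2, 2, 201)  [1]
  a=3: (3, -2, 134), (3, 2, 134)  [2]
  a=4: none
  a=5: (5, -4, 81), (5, 4, 81)  [2]
  a=6: (6, -2, 67), (6, 2, 67)  [2]
  a=7..8: none
  a=9: (9, -4, 45), (9, 4, 45)  [2]
  a=10: (10, -6, 41), (10, 6, 41)  [2]
  a=11..14: none
  a=15: (15, -14, 30), (15, -4, 27), (15, 4, 27), (15, 14, 30)  [4]
  a=16..17: none
  a=18: (18, -14, 25), (18, 14, 25)  [2]
  a=19: (19, -12, 23), (19, 12, 23)  [2]
  a=20..23: none
Total reduced forms: 1 + 1 + 2 + 2 + 2 + 2 + 2 + 4 + 2 + 2 = 20
h = 20

20


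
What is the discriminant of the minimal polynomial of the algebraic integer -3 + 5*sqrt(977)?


The element -3 + 5*sqrt(977) has minimal polynomial:
x^2 + 6*x - 24416
Discriminant = (6)^2 - 4*(-24416)
= 36 + 97664
= 97700

97700


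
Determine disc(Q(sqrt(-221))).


For K = Q(sqrt(d)) with d squarefree: disc(K) = d if d = 1 mod 4, and disc(K) = 4d if d = 2 or 3 mod 4.
Here d = -221, and d mod 4 = 3.
d = 3 mod 4, not 1 (O_K = Z[sqrt(d)]), so disc(K) = 4d = 4 * (-221) = -884

-884


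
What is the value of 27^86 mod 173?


p = 173 is prime and the exponent is (p-1)/2 = 86, so by Euler's criterion 27^86 = (27/173) = +1 or -1 mod 173.
Compute by square-and-multiply:
  86 = 64 + 16 + 4 + 2 (binary 1010110)
  Repeated squaring mod 173: 27^1 = 27, 27^2 = 37, 27^4 = 158, 27^8 = 52, 27^16 = 109, 27^32 = 117, 27^64 = 22
  27^86 = 27^64 * 27^16 * 27^4 * 27^2 = 22 * 109 * 158 * 37 mod 173
    22 * 109 = 2398 = 149 mod 173
    149 * 158 = 23542 = 14 mod 173
    14 * 37 = 518 = 172 mod 173
  27^86 = 172 mod 173
Result 172 = p - 1 = -1 mod 173: 27 is a quadratic non-residue mod 173. As a residue in [0, p-1] the value is 172.
27^86 mod 173 = 172

172


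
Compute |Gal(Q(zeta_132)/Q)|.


|Gal(Q(zeta_132)/Q)| = phi(132)
= 40

40


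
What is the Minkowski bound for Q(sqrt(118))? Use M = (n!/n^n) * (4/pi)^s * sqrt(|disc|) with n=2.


d = 118, d mod 4 = 2, so disc(K) = 4d = 472; |disc(K)| = 472
Real quadratic field, so n = 2, s = r2 = 0, r1 = 2
M = (n!/n^n) * (4/pi)^s * sqrt(|disc(K)|) = (2!/2^2) * (4/pi)^0 * sqrt(472)
= 0.5 * 1.000000 * 21.725561
= 10.8628

10.8628


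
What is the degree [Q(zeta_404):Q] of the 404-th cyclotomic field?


The degree equals Euler's totient phi(404).
404 = 2^2 * 101
phi(404) = 200

200


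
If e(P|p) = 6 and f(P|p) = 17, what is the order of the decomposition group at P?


|D_P| = e * f
= 6 * 17
= 102

102


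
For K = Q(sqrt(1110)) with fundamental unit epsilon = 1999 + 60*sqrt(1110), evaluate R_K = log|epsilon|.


epsilon = 1999 + 60*sqrt(1110)
= 3997.9997
R = ln(3997.9997)
= 8.2935

8.2935


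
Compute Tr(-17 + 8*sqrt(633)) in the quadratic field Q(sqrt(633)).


Tr(a + b*sqrt(d)) = (a + b*sqrt(d)) + (a - b*sqrt(d)) = 2a
= 2 * (-17)
= -34

-34


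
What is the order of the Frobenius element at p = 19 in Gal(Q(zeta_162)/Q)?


The Frobenius at p in Gal(Q(zeta_n)/Q) = (Z/nZ)* is the class of p, so its order is ord_162(19), the smallest k >= 1 with 19^k = 1 mod 162.
n = 162 = 2 * 3^4, phi(162) = 54; the order divides phi(n).
Divisors of 54: 1, 2, 3, 6, 9, 18, 27, 54
Repeated squaring mod 162: 19^1 = 19, 19^2 = 37, 19^4 = 73, 19^8 = 145, 19^16 = 127, 19^32 = 91
Test divisors in increasing order:
  k=1: 19^1 = 19 mod 162
  k=2: 19^2 = 37 mod 162
  k=3: 19^3 = 37 * 19 = 55 mod 162
  k=6: 19^6 = 73 * 37 = 109 mod 162
  k=9: 19^9 = 145 * 19 = 1 mod 162  <- first divisor giving 1
Order = 9

9


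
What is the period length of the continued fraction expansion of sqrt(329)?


Run the CF algorithm for sqrt(329).
a_0 = floor(sqrt(329)) = 18; set m_0=0, q_0=1.
Recurrence: m' = q*a - m,  q' = (d - m'^2)/q,  a' = floor((a_0 + m')/q').
  step 1: m=18, q=5, a=7
  step 2: m=17, q=8, a=4
  step 3: m=15, q=13, a=2
  step 4: m=11, q=16, a=1
  step 5: m=5, q=19, a=1
  step 6: m=14, q=7, a=4
  step 7: m=14, q=19, a=1
  step 8: m=5, q=16, a=1
  step 9: m=11, q=13, a=2
  step 10: m=15, q=8, a=4
  step 11: m=17, q=5, a=7
  step 12: m=18, q=1, a=36
a_12 = 2*a_0 = 36, so the period closes here.
sqrt(329) = [18; 7, 4, 2, 1, 1, 4, 1, 1, 2, 4, 7, 36]
Period length = 12

12


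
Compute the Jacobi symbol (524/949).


Compute (524/949) via quadratic reciprocity:
  pull out 2: (2/949) = -1  (since 949 mod 8 = 5)
  pull out 2: (2/949) = -1  (since 949 mod 8 = 5)
  reciprocity: (131/949) -> +(949/131)
  reduce: (32/131)
  pull out 2: (2/131) = -1  (since 131 mod 8 = 3)
  pull out 2: (2/131) = -1  (since 131 mod 8 = 3)
  pull out 2: (2/131) = -1  (since 131 mod 8 = 3)
  pull out 2: (2/131) = -1  (since 131 mod 8 = 3)
  pull out 2: (2/131) = -1  (since 131 mod 8 = 3)
  (1/131) = 1
Product of signs = -1

-1


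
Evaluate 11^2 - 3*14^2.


x^2 - d*y^2
= 11^2 - 3*14^2
= 121 - 588
= -467

-467


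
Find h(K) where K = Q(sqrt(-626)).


K = Q(sqrt(-626)). d mod 4 = 2, so D = disc(K) = 4d = -2504
h(K) equals the number of primitive reduced positive-definite forms (a, b, c) = a*x^2 + b*x*y + c*y^2 with b^2 - 4ac = D,
where reduced means |b| <= a <= c, with b >= 0 whenever |b| = a or a = c, and primitive means gcd(a, b, c) = 1.
Reduced forces 3a^2 <= |D| = 2504, so 1 <= a <= 28; b must have the parity of D, and c = (b^2 - D)/(4a) must be an integer >= a.
Enumerate a = 1..28, b in [-a, a]:
  a=1: (1, 0, 626)  [1]
  a=2: (2, 0, 313)  [1]
  a=3: (3, -2, 209), (3, 2, 209)  [2]
  a=4: none
  a=5: (5, -4, 126), (5, 4, 126)  [2]
  a=6: (6, -4, 105), (6, 4, 105)  [2]
  a=7: (7, -4, 90), (7, 4, 90)  [2]
  a=8: none
  a=9: (9, -4, 70), (9, 4, 70)  [2]
  a=10: (10, -4, 63), (10, 4, 63)  [2]
  a=11: (11, -2, 57), (11, 2, 57)  [2]
  a=12..13: none
  a=14: (14, -4, 45), (14, 4, 45)  [2]
  a=15: (15, -14, 45), (15, -4, 42), (15, 4, 42), (15, 14, 45)  [4]
  a=16..17: none
  a=18: (18, -4, 35), (18, 4, 35)  [2]
  a=19: (19, -2, 33), (19, 2, 33)  [2]
  a=20: none
  a=21: (21, -10, 31), (21, -4, 30), (21, 4, 30), (21, 10, 31)  [4]
  a=22: (22, -20, 33), (22, 20, 33)  [2]
  a=23: (23, -16, 30), (23, 16, 30)  [2]
  a=24: none
  a=25: (25, -14, 27), (25, 14, 27)  [2]
  a=26..28: none
Total reduced forms: 1 + 1 + 2 + 2 + 2 + 2 + 2 + 2 + 2 + 2 + 4 + 2 + 2 + 4 + 2 + 2 + 2 = 36
h = 36

36


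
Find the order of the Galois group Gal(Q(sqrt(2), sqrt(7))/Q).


The 2 square roots of distinct primes are multiplicatively independent over Q,
so [K:Q] = 2^2 and Gal(K/Q) is isomorphic to (Z/2Z)^2.
|Gal| = 2^2 = 4

4


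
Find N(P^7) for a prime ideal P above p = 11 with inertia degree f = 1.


N(P^a) = p^(a*f)
= 11^(7*1)
= 11^7
= 19487171

19487171


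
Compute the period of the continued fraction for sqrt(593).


Run the CF algorithm for sqrt(593).
a_0 = floor(sqrt(593)) = 24; set m_0=0, q_0=1.
Recurrence: m' = q*a - m,  q' = (d - m'^2)/q,  a' = floor((a_0 + m')/q').
  step 1: m=24, q=17, a=2
  step 2: m=10, q=29, a=1
  step 3: m=19, q=8, a=5
  step 4: m=21, q=19, a=2
  step 5: m=17, q=16, a=2
  step 6: m=15, q=23, a=1
  step 7: m=8, q=23, a=1
  step 8: m=15, q=16, a=2
  step 9: m=17, q=19, a=2
  step 10: m=21, q=8, a=5
  step 11: m=19, q=29, a=1
  step 12: m=10, q=17, a=2
  step 13: m=24, q=1, a=48
a_13 = 2*a_0 = 48, so the period closes here.
sqrt(593) = [24; 2, 1, 5, 2, 2, 1, 1, 2, 2, 5, 1, 2, 48]
Period length = 13

13


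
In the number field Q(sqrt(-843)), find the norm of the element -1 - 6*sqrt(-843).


N(a + b*sqrt(d)) = a^2 - d*b^2
= (-1)^2 - (-843)*(-6)^2
= 1 + 30348
= 30349

30349


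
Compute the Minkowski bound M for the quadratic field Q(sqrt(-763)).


d = -763, d mod 4 = 1, so disc(K) = d = -763; |disc(K)| = 763
Imaginary quadratic field, so n = 2, s = r2 = 1, r1 = 0
M = (n!/n^n) * (4/pi)^s * sqrt(|disc(K)|) = (2!/2^2) * (4/pi)^1 * sqrt(763)
= 0.5 * 1.273240 * 27.622455
= 17.5850

17.5850


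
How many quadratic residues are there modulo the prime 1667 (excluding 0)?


For prime p, the number of non-zero quadratic residues is (p-1)/2.
= (1667-1)/2
= 833

833


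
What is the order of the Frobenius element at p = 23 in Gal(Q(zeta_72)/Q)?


The Frobenius at p in Gal(Q(zeta_n)/Q) = (Z/nZ)* is the class of p, so its order is ord_72(23), the smallest k >= 1 with 23^k = 1 mod 72.
n = 72 = 2^3 * 3^2, phi(72) = 24; the order divides phi(n).
Divisors of 24: 1, 2, 3, 4, 6, 8, 12, 24
Repeated squaring mod 72: 23^1 = 23, 23^2 = 25, 23^4 = 49, 23^8 = 25, 23^16 = 49
Test divisors in increasing order:
  k=1: 23^1 = 23 mod 72
  k=2: 23^2 = 25 mod 72
  k=3: 23^3 = 25 * 23 = 71 mod 72
  k=4: 23^4 = 49 mod 72
  k=6: 23^6 = 49 * 25 = 1 mod 72  <- first divisor giving 1
Order = 6

6


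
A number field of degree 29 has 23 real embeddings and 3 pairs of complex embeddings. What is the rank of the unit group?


By Dirichlet's unit theorem:
rank = r1 + r2 - 1
= 23 + 3 - 1
= 25

25


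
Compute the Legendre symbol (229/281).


p = 281 is prime, so compute (229/281) with the reciprocity algorithm (Jacobi-symbol steps: pull out 2s via (2/n), flip via reciprocity, reduce):
  reciprocity: (229/281) -> +(281/229)
  reduce: (52/229)
  pull out 2: (2/229) = -1  (since 229 mod 8 = 5)
  pull out 2: (2/229) = -1  (since 229 mod 8 = 5)
  reciprocity: (13/229) -> +(229/13)
  reduce: (8/13)
  pull out 2: (2/13) = -1  (since 13 mod 8 = 5)
  pull out 2: (2/13) = -1  (since 13 mod 8 = 5)
  pull out 2: (2/13) = -1  (since 13 mod 8 = 5)
  (1/13) = 1
Product of signs = -1
(229/281) = -1

-1


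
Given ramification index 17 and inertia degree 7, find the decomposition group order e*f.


|D_P| = e * f
= 17 * 7
= 119

119


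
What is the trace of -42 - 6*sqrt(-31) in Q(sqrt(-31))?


Tr(a + b*sqrt(d)) = (a + b*sqrt(d)) + (a - b*sqrt(d)) = 2a
= 2 * (-42)
= -84

-84


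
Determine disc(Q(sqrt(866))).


For K = Q(sqrt(d)) with d squarefree: disc(K) = d if d = 1 mod 4, and disc(K) = 4d if d = 2 or 3 mod 4.
Here d = 866, and d mod 4 = 2.
d = 2 mod 4, not 1 (O_K = Z[sqrt(d)]), so disc(K) = 4d = 4 * (866) = 3464

3464


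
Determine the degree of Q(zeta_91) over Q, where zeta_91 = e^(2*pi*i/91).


The degree equals Euler's totient phi(91).
91 = 7 * 13
phi(91) = 72

72


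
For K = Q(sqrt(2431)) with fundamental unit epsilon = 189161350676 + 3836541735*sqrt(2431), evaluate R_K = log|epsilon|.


epsilon = 189161350676 + 3836541735*sqrt(2431)
= 3.7832e+11
R = ln(3.7832e+11)
= 26.6590

26.6590


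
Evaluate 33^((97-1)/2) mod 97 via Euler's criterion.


p = 97 is prime and the exponent is (p-1)/2 = 48, so by Euler's criterion 33^48 = (33/97) = +1 or -1 mod 97.
Compute by square-and-multiply:
  48 = 32 + 16 (binary 110000)
  Repeated squaring mod 97: 33^1 = 33, 33^2 = 22, 33^4 = 96, 33^8 = 1, 33^16 = 1, 33^32 = 1
  33^48 = 33^32 * 33^16 = 1 * 1 mod 97
    1 * 1 = 1 = 1 mod 97
  33^48 = 1 mod 97
Result 1: 33 is a quadratic residue mod 97.
33^48 mod 97 = 1

1


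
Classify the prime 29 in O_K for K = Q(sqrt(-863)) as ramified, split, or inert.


K = Q(sqrt(-863)). Since d mod 4 = 1, disc(K) = -863.
Check p | disc: -863 mod 29 = 7.
p does not divide disc. Compute Legendre symbol (d/p):
7^((29-1)/2) mod 29 = 1
(d/p) = 1, so p splits: (p) = P*P' with e=1, f=1, g=2.
Therefore p is split.

split


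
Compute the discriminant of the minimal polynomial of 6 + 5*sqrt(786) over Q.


The element 6 + 5*sqrt(786) has minimal polynomial:
x^2 - 12*x - 19614
Discriminant = (-12)^2 - 4*(-19614)
= 144 + 78456
= 78600

78600


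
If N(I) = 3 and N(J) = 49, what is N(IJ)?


N(IJ) = N(I) * N(J)
= 3 * 49
= 147

147


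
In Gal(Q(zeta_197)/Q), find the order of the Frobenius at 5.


The Frobenius at p in Gal(Q(zeta_n)/Q) = (Z/nZ)* is the class of p, so its order is ord_197(5), the smallest k >= 1 with 5^k = 1 mod 197.
n = 197 = 197, phi(197) = 196; the order divides phi(n).
Divisors of 196: 1, 2, 4, 7, 14, 28, 49, 98, 196
Repeated squaring mod 197: 5^1 = 5, 5^2 = 25, 5^4 = 34, 5^8 = 171, 5^16 = 85, 5^32 = 133, 5^64 = 156, 5^128 = 105
Test divisors in increasing order:
  k=1: 5^1 = 5 mod 197
  k=2: 5^2 = 25 mod 197
  k=4: 5^4 = 34 mod 197
  k=7: 5^7 = 34 * 25 * 5 = 113 mod 197
  k=14: 5^14 = 171 * 34 * 25 = 161 mod 197
  k=28: 5^28 = 85 * 171 * 34 = 114 mod 197
  k=49: 5^49 = 133 * 85 * 5 = 183 mod 197
  k=98: 5^98 = 156 * 133 * 25 = 196 mod 197
  k=196: 5^196 = 105 * 156 * 34 = 1 mod 197  <- first divisor giving 1
Order = 196

196


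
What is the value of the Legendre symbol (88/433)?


p = 433 is prime, so compute (88/433) with the reciprocity algorithm (Jacobi-symbol steps: pull out 2s via (2/n), flip via reciprocity, reduce):
  pull out 2: (2/433) = +1  (since 433 mod 8 = 1)
  pull out 2: (2/433) = +1  (since 433 mod 8 = 1)
  pull out 2: (2/433) = +1  (since 433 mod 8 = 1)
  reciprocity: (11/433) -> +(433/11)
  reduce: (4/11)
  pull out 2: (2/11) = -1  (since 11 mod 8 = 3)
  pull out 2: (2/11) = -1  (since 11 mod 8 = 3)
  (1/11) = 1
Product of signs = 1
(88/433) = 1

1


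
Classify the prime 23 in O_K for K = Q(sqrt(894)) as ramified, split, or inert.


K = Q(sqrt(894)). Since d mod 4 = 2, disc(K) = 3576.
Check p | disc: 3576 mod 23 = 11.
p does not divide disc. Compute Legendre symbol (d/p):
20^((23-1)/2) mod 23 = -1
(d/p) = -1, so p is inert: (p) stays prime with e=1, f=2, g=1.
Therefore p is inert.

inert


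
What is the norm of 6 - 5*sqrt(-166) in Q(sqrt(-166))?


N(a + b*sqrt(d)) = a^2 - d*b^2
= (6)^2 - (-166)*(-5)^2
= 36 + 4150
= 4186

4186


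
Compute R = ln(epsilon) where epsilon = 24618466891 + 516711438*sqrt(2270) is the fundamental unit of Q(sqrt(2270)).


epsilon = 24618466891 + 516711438*sqrt(2270)
= 4.9237e+10
R = ln(4.9237e+10)
= 24.6199

24.6199


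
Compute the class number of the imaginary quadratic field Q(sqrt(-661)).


K = Q(sqrt(-661)). d mod 4 = 3, so D = disc(K) = 4d = -2644
h(K) equals the number of primitive reduced positive-definite forms (a, b, c) = a*x^2 + b*x*y + c*y^2 with b^2 - 4ac = D,
where reduced means |b| <= a <= c, with b >= 0 whenever |b| = a or a = c, and primitive means gcd(a, b, c) = 1.
Reduced forces 3a^2 <= |D| = 2644, so 1 <= a <= 29; b must have the parity of D, and c = (b^2 - D)/(4a) must be an integer >= a.
Enumerate a = 1..29, b in [-a, a]:
  a=1: (1, 0, 661)  [1]
  a=2: (2, 2, 331)  [1]
  a=3..4: none
  a=5: (5, -4, 133), (5, 4, 133)  [2]
  a=6: none
  a=7: (7, -4, 95), (7, 4, 95)  [2]
  a=8..9: none
  a=10: (10, -6, 67), (10, 6, 67)  [2]
  a=11..13: none
  a=14: (14, -10, 49), (14, 10, 49)  [2]
  a=15..16: none
  a=17: (17, -12, 41), (17, 12, 41)  [2]
  a=18: none
  a=19: (19, -4, 35), (19, 4, 35)  [2]
  a=20..22: none
  a=23: (23, -22, 34), (23, 22, 34)  [2]
  a=24: none
  a=25: (25, -16, 29), (25, 16, 29)  [2]
  a=26..29: none
Total reduced forms: 1 + 1 + 2 + 2 + 2 + 2 + 2 + 2 + 2 + 2 = 18
h = 18

18


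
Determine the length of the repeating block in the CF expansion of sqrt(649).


Run the CF algorithm for sqrt(649).
a_0 = floor(sqrt(649)) = 25; set m_0=0, q_0=1.
Recurrence: m' = q*a - m,  q' = (d - m'^2)/q,  a' = floor((a_0 + m')/q').
  step 1: m=25, q=24, a=2
  step 2: m=23, q=5, a=9
  step 3: m=22, q=33, a=1
  step 4: m=11, q=16, a=2
  step 5: m=21, q=13, a=3
  step 6: m=18, q=25, a=1
  step 7: m=7, q=24, a=1
  step 8: m=17, q=15, a=2
  step 9: m=13, q=32, a=1
  step 10: m=19, q=9, a=4
  step 11: m=17, q=40, a=1
  step 12: m=23, q=3, a=16
  step 13: m=25, q=8, a=6
  step 14: m=23, q=15, a=3
  step 15: m=22, q=11, a=4
  step 16: m=22, q=15, a=3
  step 17: m=23, q=8, a=6
  step 18: m=25, q=3, a=16
  step 19: m=23, q=40, a=1
  step 20: m=17, q=9, a=4
  step 21: m=19, q=32, a=1
  step 22: m=13, q=15, a=2
  step 23: m=17, q=24, a=1
  step 24: m=7, q=25, a=1
  step 25: m=18, q=13, a=3
  step 26: m=21, q=16, a=2
  step 27: m=11, q=33, a=1
  step 28: m=22, q=5, a=9
  step 29: m=23, q=24, a=2
  step 30: m=25, q=1, a=50
a_30 = 2*a_0 = 50, so the period closes here.
sqrt(649) = [25; 2, 9, 1, 2, 3, 1, 1, 2, 1, 4, 1, 16, 6, 3, 4, 3, 6, 16, 1, 4, 1, 2, 1, 1, 3, 2, 1, 9, 2, 50]
Period length = 30

30


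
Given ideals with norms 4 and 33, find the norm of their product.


N(IJ) = N(I) * N(J)
= 4 * 33
= 132

132


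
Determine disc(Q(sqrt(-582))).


For K = Q(sqrt(d)) with d squarefree: disc(K) = d if d = 1 mod 4, and disc(K) = 4d if d = 2 or 3 mod 4.
Here d = -582, and d mod 4 = 2.
d = 2 mod 4, not 1 (O_K = Z[sqrt(d)]), so disc(K) = 4d = 4 * (-582) = -2328

-2328


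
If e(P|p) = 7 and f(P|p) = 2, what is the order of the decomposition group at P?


|D_P| = e * f
= 7 * 2
= 14

14


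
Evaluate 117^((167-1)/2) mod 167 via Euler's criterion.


p = 167 is prime and the exponent is (p-1)/2 = 83, so by Euler's criterion 117^83 = (117/167) = +1 or -1 mod 167.
Compute by square-and-multiply:
  83 = 64 + 16 + 2 + 1 (binary 1010011)
  Repeated squaring mod 167: 117^1 = 117, 117^2 = 162, 117^4 = 25, 117^8 = 124, 117^16 = 12, 117^32 = 144, 117^64 = 28
  117^83 = 117^64 * 117^16 * 117^2 * 117^1 = 28 * 12 * 162 * 117 mod 167
    28 * 12 = 336 = 2 mod 167
    2 * 162 = 324 = 157 mod 167
    157 * 117 = 18369 = 166 mod 167
  117^83 = 166 mod 167
Result 166 = p - 1 = -1 mod 167: 117 is a quadratic non-residue mod 167. As a residue in [0, p-1] the value is 166.
117^83 mod 167 = 166

166


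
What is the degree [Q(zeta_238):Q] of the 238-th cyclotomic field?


The degree equals Euler's totient phi(238).
238 = 2 * 7 * 17
phi(238) = 96

96


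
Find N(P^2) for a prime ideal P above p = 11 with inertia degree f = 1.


N(P^a) = p^(a*f)
= 11^(2*1)
= 11^2
= 121

121


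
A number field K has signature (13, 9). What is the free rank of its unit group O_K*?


By Dirichlet's unit theorem:
rank = r1 + r2 - 1
= 13 + 9 - 1
= 21

21


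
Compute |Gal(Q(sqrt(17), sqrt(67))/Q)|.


The 2 square roots of distinct primes are multiplicatively independent over Q,
so [K:Q] = 2^2 and Gal(K/Q) is isomorphic to (Z/2Z)^2.
|Gal| = 2^2 = 4

4


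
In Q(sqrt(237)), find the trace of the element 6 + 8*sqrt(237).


Tr(a + b*sqrt(d)) = (a + b*sqrt(d)) + (a - b*sqrt(d)) = 2a
= 2 * (6)
= 12

12


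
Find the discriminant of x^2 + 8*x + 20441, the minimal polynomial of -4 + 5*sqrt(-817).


The element -4 + 5*sqrt(-817) has minimal polynomial:
x^2 + 8*x + 20441
Discriminant = (8)^2 - 4*(20441)
= 64 - 81764
= -81700

-81700


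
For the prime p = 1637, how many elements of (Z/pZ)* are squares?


For prime p, the number of non-zero quadratic residues is (p-1)/2.
= (1637-1)/2
= 818

818


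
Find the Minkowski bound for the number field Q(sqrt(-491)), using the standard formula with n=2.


d = -491, d mod 4 = 1, so disc(K) = d = -491; |disc(K)| = 491
Imaginary quadratic field, so n = 2, s = r2 = 1, r1 = 0
M = (n!/n^n) * (4/pi)^s * sqrt(|disc(K)|) = (2!/2^2) * (4/pi)^1 * sqrt(491)
= 0.5 * 1.273240 * 22.158520
= 14.1066

14.1066


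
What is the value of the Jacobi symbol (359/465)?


Compute (359/465) via quadratic reciprocity:
  reciprocity: (359/465) -> +(465/359)
  reduce: (106/359)
  pull out 2: (2/359) = +1  (since 359 mod 8 = 7)
  reciprocity: (53/359) -> +(359/53)
  reduce: (41/53)
  reciprocity: (41/53) -> +(53/41)
  reduce: (12/41)
  pull out 2: (2/41) = +1  (since 41 mod 8 = 1)
  pull out 2: (2/41) = +1  (since 41 mod 8 = 1)
  reciprocity: (3/41) -> +(41/3)
  reduce: (2/3)
  pull out 2: (2/3) = -1  (since 3 mod 8 = 3)
  (1/3) = 1
Product of signs = -1

-1


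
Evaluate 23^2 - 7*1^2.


x^2 - d*y^2
= 23^2 - 7*1^2
= 529 - 7
= 522

522


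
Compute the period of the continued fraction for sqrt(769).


Run the CF algorithm for sqrt(769).
a_0 = floor(sqrt(769)) = 27; set m_0=0, q_0=1.
Recurrence: m' = q*a - m,  q' = (d - m'^2)/q,  a' = floor((a_0 + m')/q').
  step 1: m=27, q=40, a=1
  step 2: m=13, q=15, a=2
  step 3: m=17, q=32, a=1
  step 4: m=15, q=17, a=2
  step 5: m=19, q=24, a=1
  step 6: m=5, q=31, a=1
  step 7: m=26, q=3, a=17
  step 8: m=25, q=48, a=1
  step 9: m=23, q=5, a=10
  step 10: m=27, q=8, a=6
  step 11: m=21, q=41, a=1
  step 12: m=20, q=9, a=5
  step 13: m=25, q=16, a=3
  step 14: m=23, q=15, a=3
  step 15: m=22, q=19, a=2
  step 16: m=16, q=27, a=1
  step 17: m=11, q=24, a=1
  step 18: m=13, q=25, a=1
  step 19: m=12, q=25, a=1
  step 20: m=13, q=24, a=1
  step 21: m=11, q=27, a=1
  step 22: m=16, q=19, a=2
  step 23: m=22, q=15, a=3
  step 24: m=23, q=16, a=3
  step 25: m=25, q=9, a=5
  step 26: m=20, q=41, a=1
  step 27: m=21, q=8, a=6
  step 28: m=27, q=5, a=10
  step 29: m=23, q=48, a=1
  step 30: m=25, q=3, a=17
  step 31: m=26, q=31, a=1
  step 32: m=5, q=24, a=1
  step 33: m=19, q=17, a=2
  step 34: m=15, q=32, a=1
  step 35: m=17, q=15, a=2
  step 36: m=13, q=40, a=1
  step 37: m=27, q=1, a=54
a_37 = 2*a_0 = 54, so the period closes here.
sqrt(769) = [27; 1, 2, 1, 2, 1, 1, 17, 1, 10, 6, 1, 5, 3, 3, 2, 1, 1, 1, 1, 1, 1, 2, 3, 3, 5, 1, 6, 10, 1, 17, 1, 1, 2, 1, 2, 1, 54]
Period length = 37

37


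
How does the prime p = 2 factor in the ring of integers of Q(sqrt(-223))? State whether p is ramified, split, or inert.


K = Q(sqrt(-223)). Since d mod 4 = 1, disc(K) = -223.
Check p | disc: -223 mod 2 = 1.
p=2 does not divide disc (d is 1 mod 4). 2 splits iff d = 1 mod 8.
d mod 8 = 1, so (d/2) = 1.
(d/p) = 1, so p splits: (p) = P*P' with e=1, f=1, g=2.
Therefore p is split.

split


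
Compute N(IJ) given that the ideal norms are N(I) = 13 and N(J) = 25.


N(IJ) = N(I) * N(J)
= 13 * 25
= 325

325


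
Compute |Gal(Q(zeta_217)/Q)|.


|Gal(Q(zeta_217)/Q)| = phi(217)
= 180

180


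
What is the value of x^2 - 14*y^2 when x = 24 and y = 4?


x^2 - d*y^2
= 24^2 - 14*4^2
= 576 - 224
= 352

352


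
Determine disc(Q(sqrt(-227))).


For K = Q(sqrt(d)) with d squarefree: disc(K) = d if d = 1 mod 4, and disc(K) = 4d if d = 2 or 3 mod 4.
Here d = -227, and d mod 4 = 1.
d = 1 mod 4 (O_K = Z[(1+sqrt(d))/2]), so disc(K) = d = -227

-227


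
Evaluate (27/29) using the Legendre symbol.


p = 29 is prime, so compute (27/29) with the reciprocity algorithm (Jacobi-symbol steps: pull out 2s via (2/n), flip via reciprocity, reduce):
  reciprocity: (27/29) -> +(29/27)
  reduce: (2/27)
  pull out 2: (2/27) = -1  (since 27 mod 8 = 3)
  (1/27) = 1
Product of signs = -1
(27/29) = -1

-1


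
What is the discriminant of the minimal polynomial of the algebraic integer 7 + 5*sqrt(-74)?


The element 7 + 5*sqrt(-74) has minimal polynomial:
x^2 - 14*x + 1899
Discriminant = (-14)^2 - 4*(1899)
= 196 - 7596
= -7400

-7400


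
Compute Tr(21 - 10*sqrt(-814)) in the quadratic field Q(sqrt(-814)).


Tr(a + b*sqrt(d)) = (a + b*sqrt(d)) + (a - b*sqrt(d)) = 2a
= 2 * (21)
= 42

42


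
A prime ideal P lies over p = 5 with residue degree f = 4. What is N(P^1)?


N(P^a) = p^(a*f)
= 5^(1*4)
= 5^4
= 625

625


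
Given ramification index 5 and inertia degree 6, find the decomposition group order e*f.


|D_P| = e * f
= 5 * 6
= 30

30


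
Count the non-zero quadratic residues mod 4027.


For prime p, the number of non-zero quadratic residues is (p-1)/2.
= (4027-1)/2
= 2013

2013
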